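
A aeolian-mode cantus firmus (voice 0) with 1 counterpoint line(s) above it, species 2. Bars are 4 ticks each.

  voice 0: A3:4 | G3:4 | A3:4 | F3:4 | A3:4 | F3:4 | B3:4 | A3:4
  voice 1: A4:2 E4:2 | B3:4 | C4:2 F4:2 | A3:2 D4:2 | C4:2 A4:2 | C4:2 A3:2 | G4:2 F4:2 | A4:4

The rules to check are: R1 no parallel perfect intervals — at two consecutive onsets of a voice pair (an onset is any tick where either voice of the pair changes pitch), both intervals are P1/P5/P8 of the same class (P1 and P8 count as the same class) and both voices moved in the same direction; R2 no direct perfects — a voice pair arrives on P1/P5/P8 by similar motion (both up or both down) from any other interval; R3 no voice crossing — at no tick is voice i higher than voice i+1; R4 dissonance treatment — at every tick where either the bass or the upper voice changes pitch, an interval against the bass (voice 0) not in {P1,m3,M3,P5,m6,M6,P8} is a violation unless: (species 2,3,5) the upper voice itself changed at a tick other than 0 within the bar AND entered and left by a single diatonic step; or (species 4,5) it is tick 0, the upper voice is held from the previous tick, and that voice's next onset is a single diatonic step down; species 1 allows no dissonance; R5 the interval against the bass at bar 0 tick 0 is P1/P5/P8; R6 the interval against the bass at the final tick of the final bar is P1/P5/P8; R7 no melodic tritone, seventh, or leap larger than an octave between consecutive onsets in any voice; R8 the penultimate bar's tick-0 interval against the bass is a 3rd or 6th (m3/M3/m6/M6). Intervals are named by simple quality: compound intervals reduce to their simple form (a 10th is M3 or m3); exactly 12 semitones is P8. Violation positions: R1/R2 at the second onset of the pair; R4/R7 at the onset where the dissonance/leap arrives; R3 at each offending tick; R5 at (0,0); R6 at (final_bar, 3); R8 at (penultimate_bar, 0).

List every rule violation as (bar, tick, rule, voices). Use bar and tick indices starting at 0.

bar 0: v0=A3 v1=A4 downbeat P8
bar 1: v0=G3 v1=B3 downbeat M3
bar 2: v0=A3 v1=C4 downbeat m3
bar 3: v0=F3 v1=A3 downbeat M3
bar 4: v0=A3 v1=C4 downbeat m3
bar 5: v0=F3 v1=C4 downbeat P5
bar 6: v0=B3 v1=G4 downbeat m6
bar 7: v0=A3 v1=A4 downbeat P8
  -> R2 @ bar 5 tick 0 v(0, 1): A3/A4 P8 -> F3/C4 P5 similar
  -> R7 @ bar 6 tick 0 v(0,): F3->B3 leap 6st
  -> R7 @ bar 6 tick 0 v(1,): A3->G4 leap 10st
  -> R4 @ bar 6 tick 2 v(0, 1): B3/F4 TT untreated

(5, 0, R2, (0, 1))
(6, 0, R7, (0,))
(6, 0, R7, (1,))
(6, 2, R4, (0, 1))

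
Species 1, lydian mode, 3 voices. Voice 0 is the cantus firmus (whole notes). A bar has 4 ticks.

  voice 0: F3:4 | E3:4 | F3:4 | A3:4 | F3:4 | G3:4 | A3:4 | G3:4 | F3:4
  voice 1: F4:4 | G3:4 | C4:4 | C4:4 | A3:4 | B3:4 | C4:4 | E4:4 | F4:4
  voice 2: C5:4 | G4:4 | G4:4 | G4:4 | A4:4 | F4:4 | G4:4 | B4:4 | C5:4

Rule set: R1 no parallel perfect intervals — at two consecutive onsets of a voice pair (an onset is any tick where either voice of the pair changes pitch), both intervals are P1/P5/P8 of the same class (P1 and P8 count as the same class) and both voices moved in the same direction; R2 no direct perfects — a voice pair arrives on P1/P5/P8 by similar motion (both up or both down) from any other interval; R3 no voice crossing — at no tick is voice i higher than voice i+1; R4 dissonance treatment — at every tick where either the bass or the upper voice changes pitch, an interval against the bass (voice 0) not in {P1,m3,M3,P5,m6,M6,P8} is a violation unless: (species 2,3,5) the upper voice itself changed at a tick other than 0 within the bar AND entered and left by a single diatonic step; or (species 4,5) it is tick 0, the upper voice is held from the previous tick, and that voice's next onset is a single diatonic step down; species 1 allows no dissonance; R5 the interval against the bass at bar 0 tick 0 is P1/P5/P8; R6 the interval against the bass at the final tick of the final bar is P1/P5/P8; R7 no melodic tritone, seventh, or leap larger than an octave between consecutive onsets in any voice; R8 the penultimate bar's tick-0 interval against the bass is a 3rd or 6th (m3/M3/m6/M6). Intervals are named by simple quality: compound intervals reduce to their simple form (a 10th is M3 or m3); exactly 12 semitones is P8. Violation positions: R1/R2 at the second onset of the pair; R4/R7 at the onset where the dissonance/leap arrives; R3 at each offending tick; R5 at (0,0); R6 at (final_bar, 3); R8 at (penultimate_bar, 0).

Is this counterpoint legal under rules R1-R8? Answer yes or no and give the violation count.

bar 0: v0=F3 v1=F4 v2=C5 (P5)
bar 1: v0=E3 v1=G3 v2=G4 (m3)
bar 2: v0=F3 v1=C4 v2=G4 (M2)
bar 3: v0=A3 v1=C4 v2=G4 (m7)
bar 4: v0=F3 v1=A3 v2=A4 (M3)
bar 5: v0=G3 v1=B3 v2=F4 (m7)
bar 6: v0=A3 v1=C4 v2=G4 (m7)
bar 7: v0=G3 v1=E4 v2=B4 (M3)
bar 8: v0=F3 v1=F4 v2=C5 (P5)
  R2 @ bar1.0: F4/C5 P5 -> G3/G4 P8 similar
  R7 @ bar1.0: F4->G3 leap 10st
  R2 @ bar2.0: E3/G3 m3 -> F3/C4 P5 similar
  R4 @ bar2.0: F3/G4 M2 untreated
  R4 @ bar3.0: A3/G4 m7 untreated
  R4 @ bar5.0: G3/F4 m7 untreated
  R2 @ bar6.0: B3/F4 TT -> C4/G4 P5 similar
  R4 @ bar6.0: A3/G4 m7 untreated
  R1 @ bar7.0: C4/G4 P5 -> E4/B4 P5 similar
  R1 @ bar8.0: E4/B4 P5 -> F4/C5 P5 similar

No (10 violations)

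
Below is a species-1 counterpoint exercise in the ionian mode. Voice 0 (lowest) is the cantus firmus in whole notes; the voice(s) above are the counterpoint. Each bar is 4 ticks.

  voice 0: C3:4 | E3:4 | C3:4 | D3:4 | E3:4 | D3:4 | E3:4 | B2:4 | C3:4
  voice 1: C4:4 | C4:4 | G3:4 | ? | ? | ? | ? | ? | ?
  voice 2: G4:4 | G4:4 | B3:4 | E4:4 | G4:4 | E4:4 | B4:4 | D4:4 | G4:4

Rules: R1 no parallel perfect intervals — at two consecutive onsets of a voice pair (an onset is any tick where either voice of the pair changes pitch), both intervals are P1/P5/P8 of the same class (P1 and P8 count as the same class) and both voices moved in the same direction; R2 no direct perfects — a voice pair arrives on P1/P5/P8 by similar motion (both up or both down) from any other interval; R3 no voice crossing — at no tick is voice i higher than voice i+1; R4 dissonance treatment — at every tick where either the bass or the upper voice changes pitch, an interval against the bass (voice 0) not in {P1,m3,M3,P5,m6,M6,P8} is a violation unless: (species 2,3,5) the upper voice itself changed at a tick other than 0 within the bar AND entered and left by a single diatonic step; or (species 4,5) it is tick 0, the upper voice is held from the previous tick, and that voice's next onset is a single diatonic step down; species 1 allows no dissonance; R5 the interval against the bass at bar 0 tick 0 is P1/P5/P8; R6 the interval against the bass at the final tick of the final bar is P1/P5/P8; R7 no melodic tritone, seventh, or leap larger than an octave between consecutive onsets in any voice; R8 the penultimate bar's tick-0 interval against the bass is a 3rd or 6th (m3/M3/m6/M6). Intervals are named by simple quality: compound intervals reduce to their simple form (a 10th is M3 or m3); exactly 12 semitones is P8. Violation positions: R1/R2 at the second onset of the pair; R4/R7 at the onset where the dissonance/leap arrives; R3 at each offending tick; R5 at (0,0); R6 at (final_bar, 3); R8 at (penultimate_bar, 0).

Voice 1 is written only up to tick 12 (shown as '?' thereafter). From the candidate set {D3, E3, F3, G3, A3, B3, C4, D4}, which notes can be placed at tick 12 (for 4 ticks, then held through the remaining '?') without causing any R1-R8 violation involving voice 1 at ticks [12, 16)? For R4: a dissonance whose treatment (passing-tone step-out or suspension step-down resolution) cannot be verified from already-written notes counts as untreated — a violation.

D3: legal
E3: violates R4
F3: legal
G3: violates R4
A3: violates R1,R2
B3: legal
C4: violates R4
D4: violates R2

{B3, D3, F3}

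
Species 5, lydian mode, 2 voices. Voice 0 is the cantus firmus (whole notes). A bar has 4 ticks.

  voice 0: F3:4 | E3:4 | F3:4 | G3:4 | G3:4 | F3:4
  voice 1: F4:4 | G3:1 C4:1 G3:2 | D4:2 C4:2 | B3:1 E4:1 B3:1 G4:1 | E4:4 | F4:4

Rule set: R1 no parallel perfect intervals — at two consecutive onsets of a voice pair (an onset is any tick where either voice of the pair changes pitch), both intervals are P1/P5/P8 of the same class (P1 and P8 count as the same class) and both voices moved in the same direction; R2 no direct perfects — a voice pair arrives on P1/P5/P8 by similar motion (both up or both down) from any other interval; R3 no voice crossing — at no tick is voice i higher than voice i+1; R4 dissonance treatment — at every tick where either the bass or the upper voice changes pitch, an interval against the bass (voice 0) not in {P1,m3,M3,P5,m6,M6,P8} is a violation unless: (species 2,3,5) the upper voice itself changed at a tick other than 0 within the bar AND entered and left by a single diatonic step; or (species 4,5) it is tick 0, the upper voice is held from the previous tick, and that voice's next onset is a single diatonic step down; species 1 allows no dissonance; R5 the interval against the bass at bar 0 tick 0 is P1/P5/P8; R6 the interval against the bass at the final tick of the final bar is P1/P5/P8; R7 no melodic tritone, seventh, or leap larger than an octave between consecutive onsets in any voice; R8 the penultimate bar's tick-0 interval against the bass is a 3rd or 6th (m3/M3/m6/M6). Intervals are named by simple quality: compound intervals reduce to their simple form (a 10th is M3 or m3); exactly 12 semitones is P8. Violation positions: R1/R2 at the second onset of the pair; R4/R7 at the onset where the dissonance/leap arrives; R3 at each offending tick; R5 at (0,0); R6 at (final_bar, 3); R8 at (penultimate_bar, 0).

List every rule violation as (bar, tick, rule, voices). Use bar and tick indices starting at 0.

bar 0: v0=F3 v1=F4 downbeat P8
bar 1: v0=E3 v1=G3 downbeat m3
bar 2: v0=F3 v1=D4 downbeat M6
bar 3: v0=G3 v1=B3 downbeat M3
bar 4: v0=G3 v1=E4 downbeat M6
bar 5: v0=F3 v1=F4 downbeat P8
  -> R7 @ bar 1 tick 0 v(1,): F4->G3 leap 10st

(1, 0, R7, (1,))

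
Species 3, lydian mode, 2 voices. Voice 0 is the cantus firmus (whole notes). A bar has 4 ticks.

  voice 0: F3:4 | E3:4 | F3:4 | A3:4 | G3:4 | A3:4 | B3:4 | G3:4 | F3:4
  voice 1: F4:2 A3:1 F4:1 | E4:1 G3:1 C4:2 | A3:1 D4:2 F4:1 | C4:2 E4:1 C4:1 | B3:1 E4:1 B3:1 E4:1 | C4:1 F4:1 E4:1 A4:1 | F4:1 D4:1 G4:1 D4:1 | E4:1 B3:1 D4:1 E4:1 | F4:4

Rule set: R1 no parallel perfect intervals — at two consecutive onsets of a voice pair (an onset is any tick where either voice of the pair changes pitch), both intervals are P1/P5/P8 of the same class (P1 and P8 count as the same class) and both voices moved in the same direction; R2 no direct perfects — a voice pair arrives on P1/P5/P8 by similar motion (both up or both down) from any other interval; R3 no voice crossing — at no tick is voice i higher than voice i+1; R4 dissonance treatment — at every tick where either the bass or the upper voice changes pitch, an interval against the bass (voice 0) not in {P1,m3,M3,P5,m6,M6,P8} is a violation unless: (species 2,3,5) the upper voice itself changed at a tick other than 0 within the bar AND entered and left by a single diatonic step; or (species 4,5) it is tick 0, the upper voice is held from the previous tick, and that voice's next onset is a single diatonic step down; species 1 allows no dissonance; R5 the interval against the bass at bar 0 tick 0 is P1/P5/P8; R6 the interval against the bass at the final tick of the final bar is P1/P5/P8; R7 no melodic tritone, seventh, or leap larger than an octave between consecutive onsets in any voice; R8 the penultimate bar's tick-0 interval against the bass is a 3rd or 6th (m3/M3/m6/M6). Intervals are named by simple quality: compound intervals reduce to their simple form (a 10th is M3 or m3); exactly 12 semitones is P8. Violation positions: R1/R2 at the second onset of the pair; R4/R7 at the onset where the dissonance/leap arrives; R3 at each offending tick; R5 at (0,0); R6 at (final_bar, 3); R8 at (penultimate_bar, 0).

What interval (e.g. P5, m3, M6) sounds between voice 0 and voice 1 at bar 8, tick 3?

voice 0=F3 voice 1=F4 -> P8

P8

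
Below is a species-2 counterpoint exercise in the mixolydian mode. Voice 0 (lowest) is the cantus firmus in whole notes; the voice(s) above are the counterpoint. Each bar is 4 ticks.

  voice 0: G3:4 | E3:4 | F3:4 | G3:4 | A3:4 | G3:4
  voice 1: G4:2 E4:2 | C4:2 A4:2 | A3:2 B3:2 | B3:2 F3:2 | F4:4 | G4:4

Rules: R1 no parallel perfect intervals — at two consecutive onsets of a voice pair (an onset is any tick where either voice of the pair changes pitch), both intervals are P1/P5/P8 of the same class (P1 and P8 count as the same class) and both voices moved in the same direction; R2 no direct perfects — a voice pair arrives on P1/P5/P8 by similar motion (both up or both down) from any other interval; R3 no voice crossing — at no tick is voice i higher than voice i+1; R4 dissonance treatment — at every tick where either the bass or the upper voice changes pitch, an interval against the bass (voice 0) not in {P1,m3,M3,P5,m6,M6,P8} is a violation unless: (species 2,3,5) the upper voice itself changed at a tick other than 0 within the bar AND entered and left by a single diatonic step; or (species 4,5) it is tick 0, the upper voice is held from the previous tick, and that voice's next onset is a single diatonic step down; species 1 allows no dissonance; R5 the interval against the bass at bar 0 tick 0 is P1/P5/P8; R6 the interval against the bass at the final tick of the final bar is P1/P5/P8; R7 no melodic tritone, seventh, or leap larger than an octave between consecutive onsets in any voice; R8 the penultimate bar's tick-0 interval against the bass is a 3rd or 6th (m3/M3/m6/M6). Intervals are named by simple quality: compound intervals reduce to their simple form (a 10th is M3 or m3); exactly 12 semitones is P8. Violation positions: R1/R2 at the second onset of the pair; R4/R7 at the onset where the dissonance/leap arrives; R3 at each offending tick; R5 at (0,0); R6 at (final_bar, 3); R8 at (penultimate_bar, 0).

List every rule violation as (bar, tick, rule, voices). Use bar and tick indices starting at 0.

bar 0: v0=G3 v1=G4 downbeat P8
bar 1: v0=E3 v1=C4 downbeat m6
bar 2: v0=F3 v1=A3 downbeat M3
bar 3: v0=G3 v1=B3 downbeat M3
bar 4: v0=A3 v1=F4 downbeat m6
bar 5: v0=G3 v1=G4 downbeat P8
  -> R4 @ bar 1 tick 2 v(0, 1): E3/A4 P4 untreated
  -> R4 @ bar 2 tick 2 v(0, 1): F3/B3 TT untreated
  -> R3 @ bar 3 tick 2 v(0, 1): G3 above F3
  -> R4 @ bar 3 tick 2 v(0, 1): G3/F3 M2 untreated
  -> R7 @ bar 3 tick 2 v(1,): B3->F3 leap 6st
  -> R3 @ bar 3 tick 3 v(0, 1): G3 above F3

(1, 2, R4, (0, 1))
(2, 2, R4, (0, 1))
(3, 2, R3, (0, 1))
(3, 2, R4, (0, 1))
(3, 2, R7, (1,))
(3, 3, R3, (0, 1))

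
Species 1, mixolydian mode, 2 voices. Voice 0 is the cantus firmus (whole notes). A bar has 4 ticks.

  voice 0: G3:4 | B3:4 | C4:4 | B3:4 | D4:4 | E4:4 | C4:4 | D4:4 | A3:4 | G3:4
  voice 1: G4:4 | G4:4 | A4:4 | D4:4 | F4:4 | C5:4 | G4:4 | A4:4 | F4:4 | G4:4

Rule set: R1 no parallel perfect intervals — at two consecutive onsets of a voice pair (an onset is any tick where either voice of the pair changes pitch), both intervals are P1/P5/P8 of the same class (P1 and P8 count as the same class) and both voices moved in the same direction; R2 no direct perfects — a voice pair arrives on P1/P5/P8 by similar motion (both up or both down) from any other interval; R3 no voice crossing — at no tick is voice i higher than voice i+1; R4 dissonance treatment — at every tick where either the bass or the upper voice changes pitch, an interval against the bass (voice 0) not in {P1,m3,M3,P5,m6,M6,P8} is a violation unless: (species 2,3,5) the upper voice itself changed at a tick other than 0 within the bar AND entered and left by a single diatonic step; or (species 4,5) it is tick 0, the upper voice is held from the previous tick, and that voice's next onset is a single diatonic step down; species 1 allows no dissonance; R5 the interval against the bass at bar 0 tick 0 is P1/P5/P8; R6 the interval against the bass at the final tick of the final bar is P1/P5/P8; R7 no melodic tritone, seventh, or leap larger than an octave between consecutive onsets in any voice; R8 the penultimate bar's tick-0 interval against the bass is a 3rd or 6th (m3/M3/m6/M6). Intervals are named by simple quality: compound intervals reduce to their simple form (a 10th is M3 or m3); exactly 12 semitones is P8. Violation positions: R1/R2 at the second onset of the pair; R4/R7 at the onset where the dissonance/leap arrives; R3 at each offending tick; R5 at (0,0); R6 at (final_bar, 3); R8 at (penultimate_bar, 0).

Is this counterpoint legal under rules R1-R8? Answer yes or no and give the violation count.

bar 0: v0=G3 v1=G4 (P8)
bar 1: v0=B3 v1=G4 (m6)
bar 2: v0=C4 v1=A4 (M6)
bar 3: v0=B3 v1=D4 (m3)
bar 4: v0=D4 v1=F4 (m3)
bar 5: v0=E4 v1=C5 (m6)
bar 6: v0=C4 v1=G4 (P5)
bar 7: v0=D4 v1=A4 (P5)
bar 8: v0=A3 v1=F4 (m6)
bar 9: v0=G3 v1=G4 (P8)
  R2 @ bar6.0: E4/C5 m6 -> C4/G4 P5 similar
  R1 @ bar7.0: C4/G4 P5 -> D4/A4 P5 similar

No (2 violations)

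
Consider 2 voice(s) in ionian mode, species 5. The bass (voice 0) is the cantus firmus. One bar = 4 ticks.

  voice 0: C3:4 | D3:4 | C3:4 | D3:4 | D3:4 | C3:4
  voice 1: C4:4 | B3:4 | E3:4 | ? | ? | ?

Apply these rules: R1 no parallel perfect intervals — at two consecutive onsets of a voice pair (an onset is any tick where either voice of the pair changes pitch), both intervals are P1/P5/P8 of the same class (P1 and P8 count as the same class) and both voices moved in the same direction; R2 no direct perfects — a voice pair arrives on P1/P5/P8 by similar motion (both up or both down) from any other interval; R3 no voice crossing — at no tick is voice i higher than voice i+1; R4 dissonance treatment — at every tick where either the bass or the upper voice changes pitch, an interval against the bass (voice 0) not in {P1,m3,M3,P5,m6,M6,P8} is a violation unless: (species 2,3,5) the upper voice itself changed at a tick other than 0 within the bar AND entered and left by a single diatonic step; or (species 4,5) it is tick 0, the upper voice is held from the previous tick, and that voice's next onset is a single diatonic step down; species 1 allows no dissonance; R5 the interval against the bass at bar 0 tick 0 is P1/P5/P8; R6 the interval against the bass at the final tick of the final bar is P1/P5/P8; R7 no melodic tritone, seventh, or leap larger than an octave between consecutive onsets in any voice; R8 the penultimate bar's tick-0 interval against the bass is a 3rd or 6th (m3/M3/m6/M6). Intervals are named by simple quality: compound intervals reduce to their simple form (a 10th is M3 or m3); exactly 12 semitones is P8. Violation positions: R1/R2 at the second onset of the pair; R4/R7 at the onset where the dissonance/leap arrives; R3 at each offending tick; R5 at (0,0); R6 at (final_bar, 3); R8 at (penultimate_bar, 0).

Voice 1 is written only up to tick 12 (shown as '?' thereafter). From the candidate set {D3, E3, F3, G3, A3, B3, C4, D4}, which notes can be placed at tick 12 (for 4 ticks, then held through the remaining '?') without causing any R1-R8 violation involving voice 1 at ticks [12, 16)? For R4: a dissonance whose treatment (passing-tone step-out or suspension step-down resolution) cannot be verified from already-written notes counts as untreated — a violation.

{B3, D3, F3}

D3: legal
E3: violates R4
F3: legal
G3: violates R4
A3: violates R2
B3: legal
C4: violates R4
D4: violates R2,R7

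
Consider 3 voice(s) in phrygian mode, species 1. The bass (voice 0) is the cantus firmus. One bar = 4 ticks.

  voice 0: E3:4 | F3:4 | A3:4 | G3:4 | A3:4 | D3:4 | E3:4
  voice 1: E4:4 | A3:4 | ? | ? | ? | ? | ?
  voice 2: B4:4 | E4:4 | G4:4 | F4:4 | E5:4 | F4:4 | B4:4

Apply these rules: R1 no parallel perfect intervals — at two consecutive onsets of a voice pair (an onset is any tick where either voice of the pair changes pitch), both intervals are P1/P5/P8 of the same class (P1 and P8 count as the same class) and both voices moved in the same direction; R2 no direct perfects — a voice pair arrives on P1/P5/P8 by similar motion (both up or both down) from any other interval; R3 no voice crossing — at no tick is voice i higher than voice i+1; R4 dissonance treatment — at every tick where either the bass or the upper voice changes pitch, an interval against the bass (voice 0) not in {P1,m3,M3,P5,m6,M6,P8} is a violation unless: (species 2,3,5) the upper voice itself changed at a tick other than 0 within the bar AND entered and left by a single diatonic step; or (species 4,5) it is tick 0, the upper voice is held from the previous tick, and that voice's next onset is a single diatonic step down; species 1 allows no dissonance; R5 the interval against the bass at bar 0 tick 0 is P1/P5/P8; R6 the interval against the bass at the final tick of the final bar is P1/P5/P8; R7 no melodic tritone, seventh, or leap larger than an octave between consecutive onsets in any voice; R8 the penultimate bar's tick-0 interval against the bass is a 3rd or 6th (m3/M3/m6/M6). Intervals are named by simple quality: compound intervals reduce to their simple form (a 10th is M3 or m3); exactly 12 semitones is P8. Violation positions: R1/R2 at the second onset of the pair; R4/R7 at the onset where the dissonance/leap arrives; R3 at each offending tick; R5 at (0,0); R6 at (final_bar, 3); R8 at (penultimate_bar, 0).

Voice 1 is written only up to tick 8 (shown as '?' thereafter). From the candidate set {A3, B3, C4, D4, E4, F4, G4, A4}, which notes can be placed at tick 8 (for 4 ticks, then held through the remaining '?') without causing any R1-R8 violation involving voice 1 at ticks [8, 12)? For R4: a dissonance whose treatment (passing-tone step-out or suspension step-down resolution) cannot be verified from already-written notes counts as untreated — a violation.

{A3, F4}

A3: legal
B3: violates R4
C4: violates R1
D4: violates R4
E4: violates R2
F4: legal
G4: violates R2,R4,R7
A4: violates R2,R3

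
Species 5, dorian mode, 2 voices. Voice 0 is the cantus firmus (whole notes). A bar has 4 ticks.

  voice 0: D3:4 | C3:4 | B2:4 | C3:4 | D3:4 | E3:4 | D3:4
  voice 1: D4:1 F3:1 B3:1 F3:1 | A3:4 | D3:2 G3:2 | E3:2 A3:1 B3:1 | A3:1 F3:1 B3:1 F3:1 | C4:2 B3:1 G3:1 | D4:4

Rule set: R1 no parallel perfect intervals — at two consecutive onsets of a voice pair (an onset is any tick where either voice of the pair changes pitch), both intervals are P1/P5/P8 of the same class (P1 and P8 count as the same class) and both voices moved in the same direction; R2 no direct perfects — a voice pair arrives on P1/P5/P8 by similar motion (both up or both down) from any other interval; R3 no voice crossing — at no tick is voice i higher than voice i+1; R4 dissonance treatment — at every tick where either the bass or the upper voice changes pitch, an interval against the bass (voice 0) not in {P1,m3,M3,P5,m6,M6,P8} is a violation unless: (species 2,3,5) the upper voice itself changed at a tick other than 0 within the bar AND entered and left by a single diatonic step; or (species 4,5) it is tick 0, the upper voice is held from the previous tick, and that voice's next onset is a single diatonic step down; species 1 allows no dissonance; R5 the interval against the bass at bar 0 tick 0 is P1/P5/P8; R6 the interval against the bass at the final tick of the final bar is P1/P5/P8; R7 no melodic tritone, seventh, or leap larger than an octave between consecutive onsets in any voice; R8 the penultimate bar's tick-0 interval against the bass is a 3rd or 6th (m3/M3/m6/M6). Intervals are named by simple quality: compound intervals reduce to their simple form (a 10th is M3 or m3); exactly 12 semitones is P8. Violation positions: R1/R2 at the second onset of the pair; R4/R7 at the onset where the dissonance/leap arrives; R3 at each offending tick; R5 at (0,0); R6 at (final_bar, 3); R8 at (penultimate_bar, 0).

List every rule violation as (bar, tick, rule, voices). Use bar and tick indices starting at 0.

bar 0: v0=D3 v1=D4 downbeat P8
bar 1: v0=C3 v1=A3 downbeat M6
bar 2: v0=B2 v1=D3 downbeat m3
bar 3: v0=C3 v1=E3 downbeat M3
bar 4: v0=D3 v1=A3 downbeat P5
bar 5: v0=E3 v1=C4 downbeat m6
bar 6: v0=D3 v1=D4 downbeat P8
  -> R7 @ bar 0 tick 2 v(1,): F3->B3 leap 6st
  -> R7 @ bar 0 tick 3 v(1,): B3->F3 leap 6st
  -> R7 @ bar 4 tick 2 v(1,): F3->B3 leap 6st
  -> R7 @ bar 4 tick 3 v(1,): B3->F3 leap 6st

(0, 2, R7, (1,))
(0, 3, R7, (1,))
(4, 2, R7, (1,))
(4, 3, R7, (1,))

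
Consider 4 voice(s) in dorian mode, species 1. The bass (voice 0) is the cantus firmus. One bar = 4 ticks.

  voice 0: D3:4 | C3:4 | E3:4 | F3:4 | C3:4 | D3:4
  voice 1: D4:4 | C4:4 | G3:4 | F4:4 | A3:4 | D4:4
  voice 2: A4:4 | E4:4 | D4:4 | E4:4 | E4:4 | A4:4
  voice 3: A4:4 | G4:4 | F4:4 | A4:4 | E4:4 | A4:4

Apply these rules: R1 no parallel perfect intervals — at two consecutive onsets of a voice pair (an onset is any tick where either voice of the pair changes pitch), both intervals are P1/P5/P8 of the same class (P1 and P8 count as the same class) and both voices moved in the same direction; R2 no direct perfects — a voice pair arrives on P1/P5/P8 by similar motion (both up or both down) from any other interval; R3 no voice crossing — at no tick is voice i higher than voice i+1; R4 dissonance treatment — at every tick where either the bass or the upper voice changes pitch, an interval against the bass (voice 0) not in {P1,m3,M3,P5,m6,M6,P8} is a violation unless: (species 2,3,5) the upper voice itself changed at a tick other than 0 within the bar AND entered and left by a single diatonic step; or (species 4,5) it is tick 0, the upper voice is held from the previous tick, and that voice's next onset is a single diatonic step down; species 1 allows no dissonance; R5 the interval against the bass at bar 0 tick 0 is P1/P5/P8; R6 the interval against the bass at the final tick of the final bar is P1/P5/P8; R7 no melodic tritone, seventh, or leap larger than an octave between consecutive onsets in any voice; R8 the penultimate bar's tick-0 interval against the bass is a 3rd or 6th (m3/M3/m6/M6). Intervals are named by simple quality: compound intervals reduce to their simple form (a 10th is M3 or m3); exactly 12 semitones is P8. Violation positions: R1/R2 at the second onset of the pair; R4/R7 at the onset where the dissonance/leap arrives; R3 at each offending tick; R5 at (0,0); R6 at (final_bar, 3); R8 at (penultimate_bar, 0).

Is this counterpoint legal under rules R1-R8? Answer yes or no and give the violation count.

No (20 violations)

bar 0: v0=D3 v1=D4 v2=A4 v3=A4 (P5)
bar 1: v0=C3 v1=C4 v2=E4 v3=G4 (P5)
bar 2: v0=E3 v1=G3 v2=D4 v3=F4 (m2)
bar 3: v0=F3 v1=F4 v2=E4 v3=A4 (M3)
bar 4: v0=C3 v1=A3 v2=E4 v3=E4 (M3)
bar 5: v0=D3 v1=D4 v2=A4 v3=A4 (P5)
  R1 @ bar1.0: D3/D4 P8 -> C3/C4 P8 similar
  R1 @ bar1.0: D3/A4 P5 -> C3/G4 P5 similar
  R1 @ bar1.0: D4/A4 P5 -> C4/G4 P5 similar
  R2 @ bar2.0: C4/E4 M3 -> G3/D4 P5 similar
  R4 @ bar2.0: E3/D4 m7 untreated
  R4 @ bar2.0: E3/F4 m2 untreated
  R2 @ bar3.0: E3/G3 m3 -> F3/F4 P8 similar
  R3 @ bar3.0: F4 above E4
  R4 @ bar3.0: F3/E4 M7 untreated
  R7 @ bar3.0: G3->F4 leap 10st
  R3 @ bar3.1: F4 above E4
  R3 @ bar3.2: F4 above E4
  R3 @ bar3.3: F4 above E4
  R2 @ bar4.0: F4/A4 M3 -> A3/E4 P5 similar
  R1 @ bar5.0: A3/E4 P5 -> D4/A4 P5 similar
  R1 @ bar5.0: A3/E4 P5 -> D4/A4 P5 similar
  R1 @ bar5.0: E4/E4 P1 -> A4/A4 P1 similar
  R2 @ bar5.0: C3/A3 M6 -> D3/D4 P8 similar
  R2 @ bar5.0: C3/E4 M3 -> D3/A4 P5 similar
  R2 @ bar5.0: C3/E4 M3 -> D3/A4 P5 similar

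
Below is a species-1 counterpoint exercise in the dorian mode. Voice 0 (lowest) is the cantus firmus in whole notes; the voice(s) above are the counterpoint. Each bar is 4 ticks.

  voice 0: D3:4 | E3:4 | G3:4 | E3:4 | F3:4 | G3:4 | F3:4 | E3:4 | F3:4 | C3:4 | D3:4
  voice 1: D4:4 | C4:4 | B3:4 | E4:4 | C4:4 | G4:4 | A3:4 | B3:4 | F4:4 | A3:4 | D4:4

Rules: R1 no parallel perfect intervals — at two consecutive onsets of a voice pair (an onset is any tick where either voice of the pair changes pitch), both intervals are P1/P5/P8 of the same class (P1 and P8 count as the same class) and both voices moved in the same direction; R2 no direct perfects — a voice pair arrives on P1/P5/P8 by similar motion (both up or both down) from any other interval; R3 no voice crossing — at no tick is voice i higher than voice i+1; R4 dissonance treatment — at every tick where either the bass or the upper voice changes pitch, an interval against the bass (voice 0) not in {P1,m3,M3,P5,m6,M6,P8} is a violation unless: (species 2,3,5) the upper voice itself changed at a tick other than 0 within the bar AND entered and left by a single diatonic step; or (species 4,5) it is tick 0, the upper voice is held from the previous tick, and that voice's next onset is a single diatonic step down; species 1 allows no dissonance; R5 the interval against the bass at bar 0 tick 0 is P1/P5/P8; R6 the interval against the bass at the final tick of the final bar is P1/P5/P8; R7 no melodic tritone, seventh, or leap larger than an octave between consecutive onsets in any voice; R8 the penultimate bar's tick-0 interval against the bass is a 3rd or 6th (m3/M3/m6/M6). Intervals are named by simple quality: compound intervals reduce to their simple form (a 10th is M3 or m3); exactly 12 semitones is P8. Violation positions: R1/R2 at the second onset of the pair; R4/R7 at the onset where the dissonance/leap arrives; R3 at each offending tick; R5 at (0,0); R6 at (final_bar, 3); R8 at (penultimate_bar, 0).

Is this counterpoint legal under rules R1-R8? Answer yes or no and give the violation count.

No (5 violations)

bar 0: v0=D3 v1=D4 (P8)
bar 1: v0=E3 v1=C4 (m6)
bar 2: v0=G3 v1=B3 (M3)
bar 3: v0=E3 v1=E4 (P8)
bar 4: v0=F3 v1=C4 (P5)
bar 5: v0=G3 v1=G4 (P8)
bar 6: v0=F3 v1=A3 (M3)
bar 7: v0=E3 v1=B3 (P5)
bar 8: v0=F3 v1=F4 (P8)
bar 9: v0=C3 v1=A3 (M6)
bar 10: v0=D3 v1=D4 (P8)
  R2 @ bar5.0: F3/C4 P5 -> G3/G4 P8 similar
  R7 @ bar6.0: G4->A3 leap 10st
  R2 @ bar8.0: E3/B3 P5 -> F3/F4 P8 similar
  R7 @ bar8.0: B3->F4 leap 6st
  R2 @ bar10.0: C3/A3 M6 -> D3/D4 P8 similar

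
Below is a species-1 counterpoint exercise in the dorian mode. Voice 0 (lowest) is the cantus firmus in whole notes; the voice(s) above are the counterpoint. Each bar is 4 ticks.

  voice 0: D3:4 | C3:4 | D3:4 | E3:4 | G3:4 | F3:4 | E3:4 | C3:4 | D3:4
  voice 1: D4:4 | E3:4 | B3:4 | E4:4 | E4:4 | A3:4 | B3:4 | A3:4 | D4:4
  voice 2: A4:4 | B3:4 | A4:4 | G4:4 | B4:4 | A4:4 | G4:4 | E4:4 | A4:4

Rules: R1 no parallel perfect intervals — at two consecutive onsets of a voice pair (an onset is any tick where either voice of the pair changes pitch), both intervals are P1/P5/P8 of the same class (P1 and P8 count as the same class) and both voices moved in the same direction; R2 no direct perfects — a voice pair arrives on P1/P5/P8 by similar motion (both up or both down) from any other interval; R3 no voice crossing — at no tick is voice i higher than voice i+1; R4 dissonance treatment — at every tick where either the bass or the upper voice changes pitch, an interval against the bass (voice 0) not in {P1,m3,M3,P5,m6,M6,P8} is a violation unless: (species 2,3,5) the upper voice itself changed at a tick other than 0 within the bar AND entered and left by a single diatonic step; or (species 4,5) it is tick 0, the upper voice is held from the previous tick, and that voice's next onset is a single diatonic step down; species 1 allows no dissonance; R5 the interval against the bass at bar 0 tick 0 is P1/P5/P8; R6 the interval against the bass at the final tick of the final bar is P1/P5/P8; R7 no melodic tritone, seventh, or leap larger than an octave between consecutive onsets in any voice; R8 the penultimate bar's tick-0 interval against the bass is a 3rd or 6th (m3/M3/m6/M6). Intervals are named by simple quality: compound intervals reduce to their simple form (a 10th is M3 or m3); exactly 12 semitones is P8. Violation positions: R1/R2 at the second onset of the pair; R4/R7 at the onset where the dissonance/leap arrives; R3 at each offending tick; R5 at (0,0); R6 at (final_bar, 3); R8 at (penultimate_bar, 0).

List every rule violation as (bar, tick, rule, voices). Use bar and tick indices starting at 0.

bar 0: v0=D3 v1=D4 v2=A4 downbeat P5
bar 1: v0=C3 v1=E3 v2=B3 downbeat M7
bar 2: v0=D3 v1=B3 v2=A4 downbeat P5
bar 3: v0=E3 v1=E4 v2=G4 downbeat m3
bar 4: v0=G3 v1=E4 v2=B4 downbeat M3
bar 5: v0=F3 v1=A3 v2=A4 downbeat M3
bar 6: v0=E3 v1=B3 v2=G4 downbeat m3
bar 7: v0=C3 v1=A3 v2=E4 downbeat M3
bar 8: v0=D3 v1=D4 v2=A4 downbeat P5
  -> R1 @ bar 1 tick 0 v(1, 2): D4/A4 P5 -> E3/B3 P5 similar
  -> R4 @ bar 1 tick 0 v(0, 2): C3/B3 M7 untreated
  -> R7 @ bar 1 tick 0 v(1,): D4->E3 leap 10st
  -> R7 @ bar 1 tick 0 v(2,): A4->B3 leap 10st
  -> R2 @ bar 2 tick 0 v(0, 2): C3/B3 M7 -> D3/A4 P5 similar
  -> R7 @ bar 2 tick 0 v(2,): B3->A4 leap 10st
  -> R2 @ bar 3 tick 0 v(0, 1): D3/B3 M6 -> E3/E4 P8 similar
  -> R2 @ bar 5 tick 0 v(1, 2): E4/B4 P5 -> A3/A4 P8 similar
  -> R2 @ bar 7 tick 0 v(1, 2): B3/G4 m6 -> A3/E4 P5 similar
  -> R1 @ bar 8 tick 0 v(1, 2): A3/E4 P5 -> D4/A4 P5 similar
  -> R2 @ bar 8 tick 0 v(0, 1): C3/A3 M6 -> D3/D4 P8 similar
  -> R2 @ bar 8 tick 0 v(0, 2): C3/E4 M3 -> D3/A4 P5 similar

(1, 0, R1, (1, 2))
(1, 0, R4, (0, 2))
(1, 0, R7, (1,))
(1, 0, R7, (2,))
(2, 0, R2, (0, 2))
(2, 0, R7, (2,))
(3, 0, R2, (0, 1))
(5, 0, R2, (1, 2))
(7, 0, R2, (1, 2))
(8, 0, R1, (1, 2))
(8, 0, R2, (0, 1))
(8, 0, R2, (0, 2))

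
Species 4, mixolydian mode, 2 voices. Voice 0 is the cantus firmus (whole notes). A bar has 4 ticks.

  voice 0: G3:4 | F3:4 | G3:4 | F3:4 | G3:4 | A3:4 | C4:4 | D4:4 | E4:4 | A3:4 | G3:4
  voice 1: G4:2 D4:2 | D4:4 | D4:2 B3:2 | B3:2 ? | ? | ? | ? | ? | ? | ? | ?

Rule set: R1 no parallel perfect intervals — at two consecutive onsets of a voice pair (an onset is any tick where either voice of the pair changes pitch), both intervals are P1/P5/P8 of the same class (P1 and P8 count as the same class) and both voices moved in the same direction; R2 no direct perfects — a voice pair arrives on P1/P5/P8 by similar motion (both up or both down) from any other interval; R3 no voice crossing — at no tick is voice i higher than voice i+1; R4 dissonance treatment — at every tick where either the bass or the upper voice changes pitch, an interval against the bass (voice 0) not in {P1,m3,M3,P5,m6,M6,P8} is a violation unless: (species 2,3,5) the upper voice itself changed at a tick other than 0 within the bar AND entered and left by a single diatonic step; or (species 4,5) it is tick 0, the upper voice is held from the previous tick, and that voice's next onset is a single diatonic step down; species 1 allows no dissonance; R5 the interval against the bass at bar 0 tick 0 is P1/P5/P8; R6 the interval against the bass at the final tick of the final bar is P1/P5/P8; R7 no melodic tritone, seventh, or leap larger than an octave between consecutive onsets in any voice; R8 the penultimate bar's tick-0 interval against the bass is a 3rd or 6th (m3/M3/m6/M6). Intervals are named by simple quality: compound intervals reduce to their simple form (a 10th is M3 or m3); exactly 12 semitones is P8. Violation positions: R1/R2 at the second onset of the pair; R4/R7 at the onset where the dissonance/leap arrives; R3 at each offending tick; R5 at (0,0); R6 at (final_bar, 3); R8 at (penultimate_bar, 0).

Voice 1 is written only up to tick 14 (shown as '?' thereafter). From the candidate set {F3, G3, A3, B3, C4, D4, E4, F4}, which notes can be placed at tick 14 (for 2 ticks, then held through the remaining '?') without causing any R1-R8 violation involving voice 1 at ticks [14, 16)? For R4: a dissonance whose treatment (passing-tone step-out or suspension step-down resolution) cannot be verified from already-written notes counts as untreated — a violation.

F3: violates R7
G3: violates R4
A3: legal
B3: legal
C4: legal
D4: legal
E4: violates R4
F4: violates R7

{A3, B3, C4, D4}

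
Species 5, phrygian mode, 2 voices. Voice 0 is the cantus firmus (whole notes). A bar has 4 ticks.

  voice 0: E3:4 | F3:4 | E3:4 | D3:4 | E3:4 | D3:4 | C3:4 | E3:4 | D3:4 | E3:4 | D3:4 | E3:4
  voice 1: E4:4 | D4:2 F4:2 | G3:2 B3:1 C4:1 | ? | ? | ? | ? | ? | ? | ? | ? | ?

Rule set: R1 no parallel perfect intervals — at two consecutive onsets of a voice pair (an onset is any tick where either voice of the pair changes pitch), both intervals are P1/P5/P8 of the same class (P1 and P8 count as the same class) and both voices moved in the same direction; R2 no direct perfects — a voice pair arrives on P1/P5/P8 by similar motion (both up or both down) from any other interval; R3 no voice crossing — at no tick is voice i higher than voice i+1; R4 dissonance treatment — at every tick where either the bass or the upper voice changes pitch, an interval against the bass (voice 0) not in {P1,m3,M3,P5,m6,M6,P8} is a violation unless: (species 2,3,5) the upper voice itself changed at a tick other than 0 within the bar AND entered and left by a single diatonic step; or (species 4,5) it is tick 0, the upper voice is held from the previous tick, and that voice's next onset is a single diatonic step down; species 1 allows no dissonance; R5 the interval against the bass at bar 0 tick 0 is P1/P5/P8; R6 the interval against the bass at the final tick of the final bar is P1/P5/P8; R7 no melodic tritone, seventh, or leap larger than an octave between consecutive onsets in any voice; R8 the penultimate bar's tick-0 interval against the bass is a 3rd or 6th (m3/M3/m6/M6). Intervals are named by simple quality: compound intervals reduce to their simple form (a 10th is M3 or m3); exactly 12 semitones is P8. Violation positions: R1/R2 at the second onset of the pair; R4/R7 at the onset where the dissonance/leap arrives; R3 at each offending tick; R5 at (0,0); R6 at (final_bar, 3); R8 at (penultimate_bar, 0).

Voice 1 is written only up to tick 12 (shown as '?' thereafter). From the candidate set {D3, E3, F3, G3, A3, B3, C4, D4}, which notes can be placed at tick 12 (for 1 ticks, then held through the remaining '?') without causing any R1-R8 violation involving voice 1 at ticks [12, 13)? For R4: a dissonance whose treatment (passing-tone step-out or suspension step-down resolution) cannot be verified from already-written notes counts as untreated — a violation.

{B3, D4, F3}

D3: violates R2,R7
E3: violates R4
F3: legal
G3: violates R4
A3: violates R2
B3: legal
C4: violates R4
D4: legal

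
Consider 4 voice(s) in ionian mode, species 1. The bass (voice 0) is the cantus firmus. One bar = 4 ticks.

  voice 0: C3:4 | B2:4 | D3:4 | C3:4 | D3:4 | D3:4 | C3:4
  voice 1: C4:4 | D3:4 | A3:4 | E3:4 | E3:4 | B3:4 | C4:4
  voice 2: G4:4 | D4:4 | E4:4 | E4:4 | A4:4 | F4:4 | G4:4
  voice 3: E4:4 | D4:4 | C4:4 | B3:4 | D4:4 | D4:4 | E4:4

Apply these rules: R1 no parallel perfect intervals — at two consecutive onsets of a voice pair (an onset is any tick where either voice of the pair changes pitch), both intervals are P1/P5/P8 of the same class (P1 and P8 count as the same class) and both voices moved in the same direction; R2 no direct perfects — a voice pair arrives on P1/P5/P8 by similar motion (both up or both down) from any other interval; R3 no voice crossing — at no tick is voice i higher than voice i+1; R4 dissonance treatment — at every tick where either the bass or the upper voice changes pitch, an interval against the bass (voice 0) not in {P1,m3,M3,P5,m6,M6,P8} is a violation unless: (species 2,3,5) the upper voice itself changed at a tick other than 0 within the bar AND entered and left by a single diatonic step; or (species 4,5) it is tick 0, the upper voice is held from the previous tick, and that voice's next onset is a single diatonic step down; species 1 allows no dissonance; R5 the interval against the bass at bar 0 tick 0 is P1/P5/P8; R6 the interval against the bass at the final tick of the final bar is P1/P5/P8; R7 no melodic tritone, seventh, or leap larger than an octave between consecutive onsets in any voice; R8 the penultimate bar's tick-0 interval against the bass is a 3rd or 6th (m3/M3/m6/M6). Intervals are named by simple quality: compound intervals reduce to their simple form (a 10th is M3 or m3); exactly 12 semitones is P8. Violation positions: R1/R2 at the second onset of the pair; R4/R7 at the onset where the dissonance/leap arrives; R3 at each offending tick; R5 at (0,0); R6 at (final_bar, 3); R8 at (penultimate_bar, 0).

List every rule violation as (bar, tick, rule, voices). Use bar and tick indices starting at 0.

bar 0: v0=C3 v1=C4 v2=G4 v3=E4 downbeat M3
bar 1: v0=B2 v1=D3 v2=D4 v3=D4 downbeat m3
bar 2: v0=D3 v1=A3 v2=E4 v3=C4 downbeat m7
bar 3: v0=C3 v1=E3 v2=E4 v3=B3 downbeat M7
bar 4: v0=D3 v1=E3 v2=A4 v3=D4 downbeat P8
bar 5: v0=D3 v1=B3 v2=F4 v3=D4 downbeat P8
bar 6: v0=C3 v1=C4 v2=G4 v3=E4 downbeat M3
  -> R3 @ bar 0 tick 0 v(2, 3): G4 above E4
  -> R5 @ bar 0 tick 0 v(0, 3): opens on M3
  -> R3 @ bar 0 tick 1 v(2, 3): G4 above E4
  -> R3 @ bar 0 tick 2 v(2, 3): G4 above E4
  -> R3 @ bar 0 tick 3 v(2, 3): G4 above E4
  -> R2 @ bar 1 tick 0 v(1, 2): C4/G4 P5 -> D3/D4 P8 similar
  -> R2 @ bar 1 tick 0 v(1, 3): C4/E4 M3 -> D3/D4 P8 similar
  -> R2 @ bar 1 tick 0 v(2, 3): G4/E4 m3 -> D4/D4 P1 similar
  -> R7 @ bar 1 tick 0 v(1,): C4->D3 leap 10st
  -> R2 @ bar 2 tick 0 v(0, 1): B2/D3 m3 -> D3/A3 P5 similar
  -> R2 @ bar 2 tick 0 v(1, 2): D3/D4 P8 -> A3/E4 P5 similar
  -> R3 @ bar 2 tick 0 v(2, 3): E4 above C4
  -> R4 @ bar 2 tick 0 v(0, 2): D3/E4 M2 untreated
  -> R4 @ bar 2 tick 0 v(0, 3): D3/C4 m7 untreated
  -> R3 @ bar 2 tick 1 v(2, 3): E4 above C4
  -> R3 @ bar 2 tick 2 v(2, 3): E4 above C4
  -> R3 @ bar 2 tick 3 v(2, 3): E4 above C4
  -> R2 @ bar 3 tick 0 v(1, 3): A3/C4 m3 -> E3/B3 P5 similar
  -> R3 @ bar 3 tick 0 v(2, 3): E4 above B3
  -> R4 @ bar 3 tick 0 v(0, 3): C3/B3 M7 untreated
  -> R3 @ bar 3 tick 1 v(2, 3): E4 above B3
  -> R3 @ bar 3 tick 2 v(2, 3): E4 above B3
  -> R3 @ bar 3 tick 3 v(2, 3): E4 above B3
  -> R2 @ bar 4 tick 0 v(0, 2): C3/E4 M3 -> D3/A4 P5 similar
  -> R2 @ bar 4 tick 0 v(0, 3): C3/B3 M7 -> D3/D4 P8 similar
  -> R2 @ bar 4 tick 0 v(2, 3): E4/B3 P4 -> A4/D4 P5 similar
  -> R3 @ bar 4 tick 0 v(2, 3): A4 above D4
  -> R4 @ bar 4 tick 0 v(0, 1): D3/E3 M2 untreated
  -> R3 @ bar 4 tick 1 v(2, 3): A4 above D4
  -> R3 @ bar 4 tick 2 v(2, 3): A4 above D4
  -> R3 @ bar 4 tick 3 v(2, 3): A4 above D4
  -> R3 @ bar 5 tick 0 v(2, 3): F4 above D4
  -> R8 @ bar 5 tick 0 v(0, 3): penult P8 not 3rd/6th
  -> R3 @ bar 5 tick 1 v(2, 3): F4 above D4
  -> R3 @ bar 5 tick 2 v(2, 3): F4 above D4
  -> R3 @ bar 5 tick 3 v(2, 3): F4 above D4
  -> R2 @ bar 6 tick 0 v(1, 2): B3/F4 TT -> C4/G4 P5 similar
  -> R3 @ bar 6 tick 0 v(2, 3): G4 above E4
  -> R3 @ bar 6 tick 1 v(2, 3): G4 above E4
  -> R3 @ bar 6 tick 2 v(2, 3): G4 above E4
  -> R3 @ bar 6 tick 3 v(2, 3): G4 above E4
  -> R6 @ bar 6 tick 3 v(0, 3): closes on M3

(0, 0, R3, (2, 3))
(0, 0, R5, (0, 3))
(0, 1, R3, (2, 3))
(0, 2, R3, (2, 3))
(0, 3, R3, (2, 3))
(1, 0, R2, (1, 2))
(1, 0, R2, (1, 3))
(1, 0, R2, (2, 3))
(1, 0, R7, (1,))
(2, 0, R2, (0, 1))
(2, 0, R2, (1, 2))
(2, 0, R3, (2, 3))
(2, 0, R4, (0, 2))
(2, 0, R4, (0, 3))
(2, 1, R3, (2, 3))
(2, 2, R3, (2, 3))
(2, 3, R3, (2, 3))
(3, 0, R2, (1, 3))
(3, 0, R3, (2, 3))
(3, 0, R4, (0, 3))
(3, 1, R3, (2, 3))
(3, 2, R3, (2, 3))
(3, 3, R3, (2, 3))
(4, 0, R2, (0, 2))
(4, 0, R2, (0, 3))
(4, 0, R2, (2, 3))
(4, 0, R3, (2, 3))
(4, 0, R4, (0, 1))
(4, 1, R3, (2, 3))
(4, 2, R3, (2, 3))
(4, 3, R3, (2, 3))
(5, 0, R3, (2, 3))
(5, 0, R8, (0, 3))
(5, 1, R3, (2, 3))
(5, 2, R3, (2, 3))
(5, 3, R3, (2, 3))
(6, 0, R2, (1, 2))
(6, 0, R3, (2, 3))
(6, 1, R3, (2, 3))
(6, 2, R3, (2, 3))
(6, 3, R3, (2, 3))
(6, 3, R6, (0, 3))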